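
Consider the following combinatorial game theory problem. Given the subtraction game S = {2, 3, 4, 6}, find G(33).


The subtraction set is S = {2, 3, 4, 6}.
G(k) = mex{ G(k - s) : s in S, s <= k }. We compute iteratively: G(0) = 0.
G(1) = mex({}) = 0
G(2) = mex({0}) = 1
G(3) = mex({0}) = 1
G(4) = mex({0, 1}) = 2
G(5) = mex({0, 1}) = 2
G(6) = mex({0, 1, 2}) = 3
G(7) = mex({0, 1, 2}) = 3
G(8) = mex({1, 2, 3}) = 0
G(9) = mex({1, 2, 3}) = 0
G(10) = mex({0, 2, 3}) = 1
G(11) = mex({0, 2, 3}) = 1
G(12) = mex({0, 1, 3}) = 2
G(13) = mex({0, 1, 3}) = 2
Observe that G(8)..G(13) = 0, 0, 1, 1, 2, 2 repeats G(0)..G(5) = 0, 0, 1, 1, 2, 2.
For k >= max(S) = 6, G(k) is determined by the previous 6 values G(k-6)..G(k-1); a window of 6 consecutive values has recurred shifted by 8, so by induction G(k + 8) = G(k) for all k >= 0: the sequence is periodic from the start with period 8.
One period: G(0..7) = 0, 0, 1, 1, 2, 2, 3, 3.
33 mod 8 = 1, so G(33) = G(1) = 0.

0


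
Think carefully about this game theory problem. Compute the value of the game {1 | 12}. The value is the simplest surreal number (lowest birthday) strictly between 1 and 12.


Left options: {1}, max = 1
Right options: {12}, min = 12
All options are numbers and max(Left) < min(Right), so by the simplicity theorem the value is the simplest (earliest-born) number strictly between 1 and 12.
Integers 2 through 11 all lie strictly between 1 and 12.
Among integers, the simplest (lowest birthday = smallest |n|; 0 is born on day 0, +-n on day n) is 2.
No non-integer in the interval can be simpler: if x is a non-integer in the interval, then floor(x) or ceil(x) also lies in the interval (the interval contains an integer), and both are proper prefixes of x's sign expansion, i.e. born earlier. So the game value is 2.
Game value = 2

2


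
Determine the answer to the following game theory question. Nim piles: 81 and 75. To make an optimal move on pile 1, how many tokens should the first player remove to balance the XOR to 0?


Piles: 81 and 75
Current XOR: 81 XOR 75 = 26 (non-zero, so this is an N-position).
To make the XOR zero, we need to find a move that balances the piles.
For pile 1 (size 81): target = 81 XOR 26 = 75
We reduce pile 1 from 81 to 75.
Tokens removed: 81 - 75 = 6
Verification: 75 XOR 75 = 0

6


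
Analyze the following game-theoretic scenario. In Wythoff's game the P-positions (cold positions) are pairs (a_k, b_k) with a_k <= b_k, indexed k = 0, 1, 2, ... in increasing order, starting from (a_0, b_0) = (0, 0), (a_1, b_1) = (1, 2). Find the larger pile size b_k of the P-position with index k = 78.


By Wythoff's theorem, a_k = floor(k * phi) and b_k = floor(k * phi^2) = a_k + k, where phi = (1 + sqrt(5))/2 is the golden ratio.
phi = (1 + sqrt(5))/2 = 1.618034
phi^2 = phi + 1 = 2.618034
k = 78
k * phi^2 = 78 * 2.618034 = 204.206651
b_78 = floor(k * phi^2) = 204 (check: a_78 + k = 126 + 78 = 204)

204


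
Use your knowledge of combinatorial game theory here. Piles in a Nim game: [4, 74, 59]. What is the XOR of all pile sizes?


We need the XOR (exclusive or) of all pile sizes.
After XOR-ing pile 1 (size 4): 0 XOR 4 = 4
After XOR-ing pile 2 (size 74): 4 XOR 74 = 78
After XOR-ing pile 3 (size 59): 78 XOR 59 = 117
The Nim-value of this position is 117.

117


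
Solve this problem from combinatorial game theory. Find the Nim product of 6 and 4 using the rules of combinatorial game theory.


Nim multiplication is bilinear over XOR: (u XOR v) * w = (u*w) XOR (v*w).
So we split each operand into its bit components and XOR the pairwise Nim products.
6 = 2 + 4 (as XOR of powers of 2).
4 = 4 (as XOR of powers of 2).
Using the standard Nim-product table on single bits:
  2*2 = 3,   2*4 = 8,   2*8 = 12,
  4*4 = 6,   4*8 = 11,  8*8 = 13,
and  1*x = x (identity), k*l = l*k (commutative).
Pairwise Nim products:
  2 * 4 = 8
  4 * 4 = 6
XOR them: 8 XOR 6 = 14.
Result: 6 * 4 = 14 (in Nim).

14


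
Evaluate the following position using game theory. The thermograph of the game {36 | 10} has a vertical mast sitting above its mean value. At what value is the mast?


Game = {36 | 10}, a switch {a | b} with numbers a > b.
Its thermograph has left wall a - t and right wall b + t, which meet at t = (a - b)/2, where both equal (a + b)/2. So the mast (mean value) is at (a + b)/2.
Mean = (36 + (10))/2 = 46/2 = 23

23


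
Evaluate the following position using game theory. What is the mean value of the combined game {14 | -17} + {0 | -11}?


G1 = {14 | -17}, G2 = {0 | -11}
Each is a switch {a | b} with numbers a > b; its mean value is (a + b)/2, and mean value is additive over game sums: m(G1 + G2) = m(G1) + m(G2).
Mean of G1 = (14 + (-17))/2 = -3/2 = -3/2
Mean of G2 = (0 + (-11))/2 = -11/2 = -11/2
Mean of G1 + G2 = -3/2 + -11/2 = -7

-7


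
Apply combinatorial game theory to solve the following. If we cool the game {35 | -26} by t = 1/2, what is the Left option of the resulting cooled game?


Original game: {35 | -26} (a switch {a | b} with a > b).
Cooling by t (for t below the temperature (a - b)/2 = 61/2) taxes each move by t: {a | b} cooled by t is {a - t | b + t}.
Cooling amount: t = 1/2
Cooled Left option: 35 - 1/2 = 69/2
Cooled Right option: -26 + 1/2 = -51/2
Cooled game: {69/2 | -51/2}
Left option = 69/2

69/2


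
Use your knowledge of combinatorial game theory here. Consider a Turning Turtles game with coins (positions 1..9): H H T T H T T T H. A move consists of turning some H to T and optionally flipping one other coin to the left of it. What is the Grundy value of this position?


Coins: H H T T H T T T H
Key fact: a single head at position k behaves exactly like a Nim heap of size k (turning it to T and optionally flipping a coin at j < k corresponds to moving the heap from k to j, or to 0), and heads combine as a disjunctive sum (two heads at the same place would cancel, matching j XOR j = 0). So the Nim-value is the XOR of the 1-indexed positions of the heads.
Face-up positions (1-indexed): [1, 2, 5, 9]
XOR 0 with 1: 0 XOR 1 = 1
XOR 1 with 2: 1 XOR 2 = 3
XOR 3 with 5: 3 XOR 5 = 6
XOR 6 with 9: 6 XOR 9 = 15
Nim-value = 15

15


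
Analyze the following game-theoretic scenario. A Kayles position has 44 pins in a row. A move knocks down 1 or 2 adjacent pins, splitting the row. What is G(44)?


Kayles: a move removes 1 or 2 adjacent pins from a contiguous row.
Removing pins from a row of k leaves two independent rows (a, b) with a + b = k - 1 (one pin) or a + b = k - 2 (two pins); an end removal gives a = 0.
By Sprague-Grundy, G(k) = mex{ G(a) XOR G(b) } over all these splits. G(0) = 0.
G(1): splits (0,0):0^0=0 -> mex({0}) = 1
G(2): splits (0,1):0^1=1 (0,0):0^0=0 -> mex({0, 1}) = 2
G(3): splits (0,2):0^2=2 (1,1):1^1=0 (0,1):0^1=1 -> mex({0, 1, 2}) = 3
G(4): splits (0,3):0^3=3 (1,2):1^2=3 (0,2):0^2=2 (1,1):1^1=0 -> mex({0, 2, 3}) = 1
G(5): splits (0,4):0^1=1 (1,3):1^3=2 (2,2):2^2=0 (0,3):0^3=3 (1,2):1^2=3 -> mex({0, 1, 2, 3}) = 4
G(6) = mex({0, 1, 2, 4}) = 3
G(7) = mex({0, 1, 3, 4, 5}) = 2
G(8) = mex({0, 2, 3, 5, 6}) = 1
G(9) = mex({0, 1, 2, 3, 6, 7}) = 4
G(10) = mex({0, 1, 3, 4, 5, 7}) = 2
G(11) = mex({0, 1, 2, 3, 4, 5}) = 6
G(12) = mex({0, 1, 2, 3, 5, 6, 7}) = 4
G(13) = mex({0, 2, 3, 4, 6, 7}) = 1
G(14) = mex({0, 1, 4, 5, 6, 7}) = 2
G(15) = mex({0, 1, 2, 3, 4, 5, 6}) = 7
G(16) = mex({0, 2, 3, 5, 6, 7}) = 1
G(17) = mex({0, 1, 2, 3, 5, 6, 7}) = 4
G(18) = mex({0, 1, 2, 4, 5, 6}) = 3
G(19) = mex({0, 1, 3, 4, 5, 7}) = 2
G(20) = mex({0, 2, 3, 4, 5, 6, 7}) = 1
G(21) = mex({0, 1, 2, 3, 5, 6, 7}) = 4
G(22) = mex({0, 1, 2, 3, 4, 5, 7}) = 6
G(23) = mex({0, 1, 2, 3, 4, 5, 6}) = 7
G(24) = mex({0, 1, 2, 3, 5, 6, 7}) = 4
G(25) = mex({0, 2, 3, 4, 6, 7}) = 1
G(26) = mex({0, 1, 3, 4, 5, 6, 7}) = 2
G(27) = mex({0, 1, 2, 3, 4, 5, 6, 7}) = 8
G(28) = mex({0, 1, 2, 3, 4, 6, 7, 8}) = 5
G(29) = mex({0, 1, 2, 3, 5, 6, 7, 8, 9}) = 4
G(30) = mex({0, 1, 2, 3, 4, 5, 6, 9, 10}) = 7
G(31) = mex({0, 1, 3, 4, 5, 7, 10, 11}) = 2
G(32) = mex({0, 2, 3, 4, 5, 6, 7, 9, 11}) = 1
G(33) = mex({0, 1, 2, 3, 4, 5, 6, 7, 9, 12}) = 8
G(34) = mex({0, 1, 2, 3, 4, 5, 7, 8, 11, 12}) = 6
G(35) = mex({0, 1, 2, 3, 4, 5, 6, 8, 9, 10, 11}) = 7
G(36) = mex({0, 1, 2, 3, 5, 6, 7, 9, 10}) = 4
G(37) = mex({0, 2, 3, 4, 6, 7, 9, 10, 11, 12}) = 1
G(38) = mex({0, 1, 3, 4, 5, 6, 7, 9, 10, 11, 12}) = 2
G(39) = mex({0, 1, 2, 4, 5, 6, 7, 9, 10, 12, 14}) = 3
G(40) = mex({0, 2, 3, 4, 6, 7, 11, 12, 14}) = 1
G(41) = mex({0, 1, 2, 3, 5, 6, 7, 9, 10, 11, 12}) = 4
G(42) = mex({0, 1, 2, 3, 4, 5, 6, 9, 10}) = 7
G(43) = mex({0, 1, 3, 4, 5, 7, 9, 10, 12, 15}) = 2
G(44) = mex({0, 2, 3, 4, 5, 6, 7, 9, 10, 12, 15}) = 1
Therefore G(44) = 1.

1


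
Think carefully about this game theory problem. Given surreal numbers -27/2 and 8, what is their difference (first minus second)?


x = -27/2, y = 8
Converting to common denominator: 2
x = -27/2, y = 16/2
x - y = -27/2 - 8 = -43/2

-43/2


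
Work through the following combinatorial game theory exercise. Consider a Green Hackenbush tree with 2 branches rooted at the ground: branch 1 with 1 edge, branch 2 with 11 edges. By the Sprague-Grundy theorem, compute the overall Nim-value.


The tree has 2 branches from the ground vertex.
In Green Hackenbush, the Nim-value of a simple path of length k is k.
Branch 1: length 1, Nim-value = 1
Branch 2: length 11, Nim-value = 11
Total Nim-value = XOR of all branch values:
0 XOR 1 = 1
1 XOR 11 = 10
Nim-value of the tree = 10

10


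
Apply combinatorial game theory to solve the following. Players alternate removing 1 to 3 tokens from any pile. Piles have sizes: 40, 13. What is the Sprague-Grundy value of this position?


Subtraction set: {1, 2, 3}
For this subtraction set, G(n) = n mod 4 (period = max + 1 = 4).
Pile 1 (size 40): G(40) = 40 mod 4 = 0
Pile 2 (size 13): G(13) = 13 mod 4 = 1
Total Grundy value = XOR of all: 0 XOR 1 = 1

1


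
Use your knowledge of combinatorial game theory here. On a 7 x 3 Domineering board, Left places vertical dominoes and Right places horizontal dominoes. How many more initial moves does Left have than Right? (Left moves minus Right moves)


Board is 7 x 3 (rows x cols).
Left (vertical) placements: (rows-1) * cols = 6 * 3 = 18
Right (horizontal) placements: rows * (cols-1) = 7 * 2 = 14
Advantage = Left - Right = 18 - 14 = 4

4


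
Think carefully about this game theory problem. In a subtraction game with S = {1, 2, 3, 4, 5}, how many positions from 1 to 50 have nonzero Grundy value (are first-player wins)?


Subtraction set S = {1, 2, 3, 4, 5}, so G(n) = n mod 6.
G(n) = 0 when n is a multiple of 6.
Multiples of 6 in [1, 50]: 8
N-positions (nonzero Grundy) = 50 - 8 = 42

42


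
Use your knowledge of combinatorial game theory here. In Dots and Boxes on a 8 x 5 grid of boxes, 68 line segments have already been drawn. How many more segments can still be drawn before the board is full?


Grid: 8 x 5 boxes, i.e. 9 rows and 6 columns of dots.
Horizontal edges: (rows + 1) * cols = 9 * 5 = 45
Vertical edges: rows * (cols + 1) = 8 * 6 = 48
Total edges: 45 + 48 = 93
Edges drawn: 68
Remaining: 93 - 68 = 25

25


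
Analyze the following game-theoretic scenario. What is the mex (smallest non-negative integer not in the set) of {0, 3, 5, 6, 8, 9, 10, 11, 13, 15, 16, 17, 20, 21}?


Set = {0, 3, 5, 6, 8, 9, 10, 11, 13, 15, 16, 17, 20, 21}
0 is in the set.
1 is NOT in the set. This is the mex.
mex = 1

1


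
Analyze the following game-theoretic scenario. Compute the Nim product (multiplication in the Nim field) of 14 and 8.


Nim multiplication is bilinear over XOR: (u XOR v) * w = (u*w) XOR (v*w).
So we split each operand into its bit components and XOR the pairwise Nim products.
14 = 2 + 4 + 8 (as XOR of powers of 2).
8 = 8 (as XOR of powers of 2).
Using the standard Nim-product table on single bits:
  2*2 = 3,   2*4 = 8,   2*8 = 12,
  4*4 = 6,   4*8 = 11,  8*8 = 13,
and  1*x = x (identity), k*l = l*k (commutative).
Pairwise Nim products:
  2 * 8 = 12
  4 * 8 = 11
  8 * 8 = 13
XOR them: 12 XOR 11 XOR 13 = 10.
Result: 14 * 8 = 10 (in Nim).

10


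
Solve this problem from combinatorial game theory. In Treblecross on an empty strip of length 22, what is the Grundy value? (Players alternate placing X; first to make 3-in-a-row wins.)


Treblecross: place X on empty cells; 3-in-a-row wins.
Playing within two cells of an existing X lets the opponent win at once, so sensible play treats the cells i-2..i+2 around each X as dead. The player left with no safe cell loses, so this is a normal-play take-away game on strips of safe cells.
Placing X at cell i (0-indexed) of a strip of k safe cells leaves independent strips of sizes max(0, i-2) and max(0, k-i-3). Hence G(k) = mex{ G(max(0,i-2)) XOR G(max(0,k-i-3)) : 0 <= i < k }, with G(0) = 0.
G(1): splits (0,0):0^0=0 -> mex({0}) = 1
G(2): splits (0,0):0^0=0 -> mex({0}) = 1
G(3): splits (0,0):0^0=0 -> mex({0}) = 1
G(4): splits (0,1):0^1=1 (0,0):0^0=0 -> mex({0, 1}) = 2
G(5): splits (0,2):0^1=1 (0,1):0^1=1 (0,0):0^0=0 -> mex({0, 1}) = 2
G(6) = mex({1}) = 0
G(7) = mex({0, 1, 2}) = 3
G(8) = mex({0, 1, 2}) = 3
G(9) = mex({0, 2}) = 1
G(10) = mex({0, 2, 3}) = 1
G(11) = mex({0, 3}) = 1
G(12) = mex({1, 3}) = 0
G(13) = mex({0, 1, 2, 3}) = 4
G(14) = mex({0, 1, 2}) = 3
G(15) = mex({0, 1, 2}) = 3
G(16) = mex({0, 1, 2, 4}) = 3
G(17) = mex({0, 1, 3, 4}) = 2
G(18) = mex({0, 1, 3, 4}) = 2
G(19) = mex({0, 1, 3, 5}) = 2
G(20) = mex({0, 1, 2, 3, 5}) = 4
G(21) = mex({0, 1, 2, 3, 5}) = 4
G(22) = mex({1, 2, 6}) = 0
Therefore G(22) = 0.

0


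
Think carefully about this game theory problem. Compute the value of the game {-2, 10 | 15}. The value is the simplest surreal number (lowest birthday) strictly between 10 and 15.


Left options: {-2, 10}, max = 10
Right options: {15}, min = 15
All options are numbers and max(Left) < min(Right), so by the simplicity theorem the value is the simplest (earliest-born) number strictly between 10 and 15.
Integers 11 through 14 all lie strictly between 10 and 15.
Among integers, the simplest (lowest birthday = smallest |n|; 0 is born on day 0, +-n on day n) is 11.
No non-integer in the interval can be simpler: if x is a non-integer in the interval, then floor(x) or ceil(x) also lies in the interval (the interval contains an integer), and both are proper prefixes of x's sign expansion, i.e. born earlier. So the game value is 11.
Game value = 11

11


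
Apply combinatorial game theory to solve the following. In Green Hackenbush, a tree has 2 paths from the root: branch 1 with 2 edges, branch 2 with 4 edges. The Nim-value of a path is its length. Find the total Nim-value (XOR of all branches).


The tree has 2 branches from the ground vertex.
In Green Hackenbush, the Nim-value of a simple path of length k is k.
Branch 1: length 2, Nim-value = 2
Branch 2: length 4, Nim-value = 4
Total Nim-value = XOR of all branch values:
0 XOR 2 = 2
2 XOR 4 = 6
Nim-value of the tree = 6

6


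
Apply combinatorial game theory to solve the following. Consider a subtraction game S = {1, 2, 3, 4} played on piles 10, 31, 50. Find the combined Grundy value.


Subtraction set: {1, 2, 3, 4}
For this subtraction set, G(n) = n mod 5 (period = max + 1 = 5).
Pile 1 (size 10): G(10) = 10 mod 5 = 0
Pile 2 (size 31): G(31) = 31 mod 5 = 1
Pile 3 (size 50): G(50) = 50 mod 5 = 0
Total Grundy value = XOR of all: 0 XOR 1 XOR 0 = 1

1


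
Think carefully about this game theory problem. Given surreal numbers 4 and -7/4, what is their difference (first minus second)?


x = 4, y = -7/4
Converting to common denominator: 4
x = 16/4, y = -7/4
x - y = 4 - -7/4 = 23/4

23/4


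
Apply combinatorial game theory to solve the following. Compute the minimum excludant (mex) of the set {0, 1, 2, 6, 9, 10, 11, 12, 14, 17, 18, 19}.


Set = {0, 1, 2, 6, 9, 10, 11, 12, 14, 17, 18, 19}
0 is in the set.
1 is in the set.
2 is in the set.
3 is NOT in the set. This is the mex.
mex = 3

3


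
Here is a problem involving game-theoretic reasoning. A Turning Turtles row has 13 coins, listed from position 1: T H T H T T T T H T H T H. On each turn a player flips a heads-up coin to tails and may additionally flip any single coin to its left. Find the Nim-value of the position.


Coins: T H T H T T T T H T H T H
Key fact: a single head at position k behaves exactly like a Nim heap of size k (turning it to T and optionally flipping a coin at j < k corresponds to moving the heap from k to j, or to 0), and heads combine as a disjunctive sum (two heads at the same place would cancel, matching j XOR j = 0). So the Nim-value is the XOR of the 1-indexed positions of the heads.
Face-up positions (1-indexed): [2, 4, 9, 11, 13]
XOR 0 with 2: 0 XOR 2 = 2
XOR 2 with 4: 2 XOR 4 = 6
XOR 6 with 9: 6 XOR 9 = 15
XOR 15 with 11: 15 XOR 11 = 4
XOR 4 with 13: 4 XOR 13 = 9
Nim-value = 9

9


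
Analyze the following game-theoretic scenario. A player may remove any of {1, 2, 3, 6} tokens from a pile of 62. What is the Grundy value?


The subtraction set is S = {1, 2, 3, 6}.
G(k) = mex{ G(k - s) : s in S, s <= k }. We compute iteratively: G(0) = 0.
G(1) = mex({0}) = 1
G(2) = mex({0, 1}) = 2
G(3) = mex({0, 1, 2}) = 3
G(4) = mex({1, 2, 3}) = 0
G(5) = mex({0, 2, 3}) = 1
G(6) = mex({0, 1, 3}) = 2
G(7) = mex({0, 1, 2}) = 3
G(8) = mex({1, 2, 3}) = 0
G(9) = mex({0, 2, 3}) = 1
Observe that G(4)..G(9) = 0, 1, 2, 3, 0, 1 repeats G(0)..G(5) = 0, 1, 2, 3, 0, 1.
For k >= max(S) = 6, G(k) is determined by the previous 6 values G(k-6)..G(k-1); a window of 6 consecutive values has recurred shifted by 4, so by induction G(k + 4) = G(k) for all k >= 0: the sequence is periodic from the start with period 4.
One period: G(0..3) = 0, 1, 2, 3.
62 mod 4 = 2, so G(62) = G(2) = 2.

2


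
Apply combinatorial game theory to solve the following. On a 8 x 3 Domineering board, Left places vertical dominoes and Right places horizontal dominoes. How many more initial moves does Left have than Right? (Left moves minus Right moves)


Board is 8 x 3 (rows x cols).
Left (vertical) placements: (rows-1) * cols = 7 * 3 = 21
Right (horizontal) placements: rows * (cols-1) = 8 * 2 = 16
Advantage = Left - Right = 21 - 16 = 5

5


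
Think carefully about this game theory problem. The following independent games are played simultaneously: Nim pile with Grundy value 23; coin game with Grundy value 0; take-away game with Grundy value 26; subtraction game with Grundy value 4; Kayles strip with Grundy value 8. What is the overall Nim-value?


By the Sprague-Grundy theorem, the Grundy value of a sum of games is the XOR of individual Grundy values.
Nim pile: Grundy value = 23. Running XOR: 0 XOR 23 = 23
coin game: Grundy value = 0. Running XOR: 23 XOR 0 = 23
take-away game: Grundy value = 26. Running XOR: 23 XOR 26 = 13
subtraction game: Grundy value = 4. Running XOR: 13 XOR 4 = 9
Kayles strip: Grundy value = 8. Running XOR: 9 XOR 8 = 1
The combined Grundy value is 1.

1


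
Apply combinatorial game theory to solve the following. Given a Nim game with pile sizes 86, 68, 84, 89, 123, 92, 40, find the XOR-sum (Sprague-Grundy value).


We need the XOR (exclusive or) of all pile sizes.
After XOR-ing pile 1 (size 86): 0 XOR 86 = 86
After XOR-ing pile 2 (size 68): 86 XOR 68 = 18
After XOR-ing pile 3 (size 84): 18 XOR 84 = 70
After XOR-ing pile 4 (size 89): 70 XOR 89 = 31
After XOR-ing pile 5 (size 123): 31 XOR 123 = 100
After XOR-ing pile 6 (size 92): 100 XOR 92 = 56
After XOR-ing pile 7 (size 40): 56 XOR 40 = 16
The Nim-value of this position is 16.

16


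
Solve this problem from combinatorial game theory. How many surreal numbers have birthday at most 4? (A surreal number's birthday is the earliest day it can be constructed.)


Day 0: {|} = 0 is born. Count = 1.
Day n: the number of surreal numbers born by day n is 2^(n+1) - 1.
By day 0: 2^1 - 1 = 1
By day 1: 2^2 - 1 = 3
By day 2: 2^3 - 1 = 7
By day 3: 2^4 - 1 = 15
By day 4: 2^5 - 1 = 31
By day 4: 31 surreal numbers.

31


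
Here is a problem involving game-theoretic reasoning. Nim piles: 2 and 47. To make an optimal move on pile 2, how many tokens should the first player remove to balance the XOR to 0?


Piles: 2 and 47
Current XOR: 2 XOR 47 = 45 (non-zero, so this is an N-position).
To make the XOR zero, we need to find a move that balances the piles.
For pile 2 (size 47): target = 47 XOR 45 = 2
We reduce pile 2 from 47 to 2.
Tokens removed: 47 - 2 = 45
Verification: 2 XOR 2 = 0

45


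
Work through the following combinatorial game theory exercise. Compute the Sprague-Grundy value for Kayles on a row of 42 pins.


Kayles: a move removes 1 or 2 adjacent pins from a contiguous row.
Removing pins from a row of k leaves two independent rows (a, b) with a + b = k - 1 (one pin) or a + b = k - 2 (two pins); an end removal gives a = 0.
By Sprague-Grundy, G(k) = mex{ G(a) XOR G(b) } over all these splits. G(0) = 0.
G(1): splits (0,0):0^0=0 -> mex({0}) = 1
G(2): splits (0,1):0^1=1 (0,0):0^0=0 -> mex({0, 1}) = 2
G(3): splits (0,2):0^2=2 (1,1):1^1=0 (0,1):0^1=1 -> mex({0, 1, 2}) = 3
G(4): splits (0,3):0^3=3 (1,2):1^2=3 (0,2):0^2=2 (1,1):1^1=0 -> mex({0, 2, 3}) = 1
G(5): splits (0,4):0^1=1 (1,3):1^3=2 (2,2):2^2=0 (0,3):0^3=3 (1,2):1^2=3 -> mex({0, 1, 2, 3}) = 4
G(6) = mex({0, 1, 2, 4}) = 3
G(7) = mex({0, 1, 3, 4, 5}) = 2
G(8) = mex({0, 2, 3, 5, 6}) = 1
G(9) = mex({0, 1, 2, 3, 6, 7}) = 4
G(10) = mex({0, 1, 3, 4, 5, 7}) = 2
G(11) = mex({0, 1, 2, 3, 4, 5}) = 6
G(12) = mex({0, 1, 2, 3, 5, 6, 7}) = 4
G(13) = mex({0, 2, 3, 4, 6, 7}) = 1
G(14) = mex({0, 1, 4, 5, 6, 7}) = 2
G(15) = mex({0, 1, 2, 3, 4, 5, 6}) = 7
G(16) = mex({0, 2, 3, 5, 6, 7}) = 1
G(17) = mex({0, 1, 2, 3, 5, 6, 7}) = 4
G(18) = mex({0, 1, 2, 4, 5, 6}) = 3
G(19) = mex({0, 1, 3, 4, 5, 7}) = 2
G(20) = mex({0, 2, 3, 4, 5, 6, 7}) = 1
G(21) = mex({0, 1, 2, 3, 5, 6, 7}) = 4
G(22) = mex({0, 1, 2, 3, 4, 5, 7}) = 6
G(23) = mex({0, 1, 2, 3, 4, 5, 6}) = 7
G(24) = mex({0, 1, 2, 3, 5, 6, 7}) = 4
G(25) = mex({0, 2, 3, 4, 6, 7}) = 1
G(26) = mex({0, 1, 3, 4, 5, 6, 7}) = 2
G(27) = mex({0, 1, 2, 3, 4, 5, 6, 7}) = 8
G(28) = mex({0, 1, 2, 3, 4, 6, 7, 8}) = 5
G(29) = mex({0, 1, 2, 3, 5, 6, 7, 8, 9}) = 4
G(30) = mex({0, 1, 2, 3, 4, 5, 6, 9, 10}) = 7
G(31) = mex({0, 1, 3, 4, 5, 7, 10, 11}) = 2
G(32) = mex({0, 2, 3, 4, 5, 6, 7, 9, 11}) = 1
G(33) = mex({0, 1, 2, 3, 4, 5, 6, 7, 9, 12}) = 8
G(34) = mex({0, 1, 2, 3, 4, 5, 7, 8, 11, 12}) = 6
G(35) = mex({0, 1, 2, 3, 4, 5, 6, 8, 9, 10, 11}) = 7
G(36) = mex({0, 1, 2, 3, 5, 6, 7, 9, 10}) = 4
G(37) = mex({0, 2, 3, 4, 6, 7, 9, 10, 11, 12}) = 1
G(38) = mex({0, 1, 3, 4, 5, 6, 7, 9, 10, 11, 12}) = 2
G(39) = mex({0, 1, 2, 4, 5, 6, 7, 9, 10, 12, 14}) = 3
G(40) = mex({0, 2, 3, 4, 6, 7, 11, 12, 14}) = 1
G(41) = mex({0, 1, 2, 3, 5, 6, 7, 9, 10, 11, 12}) = 4
G(42) = mex({0, 1, 2, 3, 4, 5, 6, 9, 10}) = 7
Therefore G(42) = 7.

7


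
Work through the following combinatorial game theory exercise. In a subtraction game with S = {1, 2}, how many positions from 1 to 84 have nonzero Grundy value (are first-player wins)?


Subtraction set S = {1, 2}, so G(n) = n mod 3.
G(n) = 0 when n is a multiple of 3.
Multiples of 3 in [1, 84]: 28
N-positions (nonzero Grundy) = 84 - 28 = 56

56


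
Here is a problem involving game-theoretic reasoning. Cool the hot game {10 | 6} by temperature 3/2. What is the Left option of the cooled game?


Original game: {10 | 6} (a switch {a | b} with a > b).
Cooling by t (for t below the temperature (a - b)/2 = 2) taxes each move by t: {a | b} cooled by t is {a - t | b + t}.
Cooling amount: t = 3/2
Cooled Left option: 10 - 3/2 = 17/2
Cooled Right option: 6 + 3/2 = 15/2
Cooled game: {17/2 | 15/2}
Left option = 17/2

17/2


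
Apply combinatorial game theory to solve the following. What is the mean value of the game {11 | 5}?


Game = {11 | 5}, a switch {a | b} with numbers a > b.
Its thermograph has left wall a - t and right wall b + t, which meet at t = (a - b)/2, where both equal (a + b)/2. So the mast (mean value) is at (a + b)/2.
Mean = (11 + (5))/2 = 16/2 = 8

8


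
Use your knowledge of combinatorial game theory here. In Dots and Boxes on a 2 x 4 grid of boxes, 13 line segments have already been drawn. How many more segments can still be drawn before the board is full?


Grid: 2 x 4 boxes, i.e. 3 rows and 5 columns of dots.
Horizontal edges: (rows + 1) * cols = 3 * 4 = 12
Vertical edges: rows * (cols + 1) = 2 * 5 = 10
Total edges: 12 + 10 = 22
Edges drawn: 13
Remaining: 22 - 13 = 9

9


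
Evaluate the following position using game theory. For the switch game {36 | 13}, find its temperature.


The game is {36 | 13}, a switch {a | b} with numbers a > b.
Cooling {a | b} by t gives {a - t | b + t}, which stops being hot when a - t = b + t, i.e. at t = (a - b)/2. So the temperature of a switch is (a - b)/2.
Temperature = (Left option - Right option) / 2
= (36 - (13)) / 2
= 23 / 2
= 23/2

23/2


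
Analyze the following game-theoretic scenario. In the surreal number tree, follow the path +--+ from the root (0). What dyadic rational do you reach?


Sign expansion: +--+
Rule: track bounds (lo, hi), initially (-inf, +inf). On '+', the current value becomes lo and we move to the simplest number in (value, hi): value + 1 if hi = +inf, otherwise the midpoint (value + hi)/2. On '-', the current value becomes hi and we move to value - 1 if lo = -inf, otherwise the midpoint (lo + value)/2.
Start at 0.
Step 1: sign = +, move right. Bounds: (0, +inf). Value = 1
Step 2: sign = -, move left. Bounds: (0, 1). Value = 1/2
Step 3: sign = -, move left. Bounds: (0, 1/2). Value = 1/4
Step 4: sign = +, move right. Bounds: (1/4, 1/2). Value = 3/8
The surreal number with sign expansion +--+ is 3/8.

3/8


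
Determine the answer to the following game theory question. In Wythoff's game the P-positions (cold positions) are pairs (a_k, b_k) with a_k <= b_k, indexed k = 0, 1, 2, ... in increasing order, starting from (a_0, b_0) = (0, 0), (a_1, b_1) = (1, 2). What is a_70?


By Wythoff's theorem, a_k = floor(k * phi) and b_k = floor(k * phi^2) = a_k + k, where phi = (1 + sqrt(5))/2 is the golden ratio.
phi = (1 + sqrt(5))/2 = 1.618034
k = 70
k * phi = 70 * 1.618034 = 113.262379
a_70 = floor(k * phi) = 113

113


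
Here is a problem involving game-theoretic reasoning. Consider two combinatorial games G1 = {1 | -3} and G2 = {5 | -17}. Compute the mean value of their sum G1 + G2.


G1 = {1 | -3}, G2 = {5 | -17}
Each is a switch {a | b} with numbers a > b; its mean value is (a + b)/2, and mean value is additive over game sums: m(G1 + G2) = m(G1) + m(G2).
Mean of G1 = (1 + (-3))/2 = -2/2 = -1
Mean of G2 = (5 + (-17))/2 = -12/2 = -6
Mean of G1 + G2 = -1 + -6 = -7

-7


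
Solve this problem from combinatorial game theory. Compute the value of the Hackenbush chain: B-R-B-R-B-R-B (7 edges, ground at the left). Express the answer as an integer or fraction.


Edges (from ground): B-R-B-R-B-R-B
By Berlekamp's sign-expansion rule, a Blue-Red Hackenbush stalk has the value of the surreal number whose sign sequence is the edge sequence with B -> + and R -> -.
Sign sequence: +-+-+-+
Trace the sign expansion in the surreal number tree, starting from 0:
Edge 1: B (sign +) -> bounds (0, +inf), value = 1
Edge 2: R (sign -) -> bounds (0, 1), value = 1/2
Edge 3: B (sign +) -> bounds (1/2, 1), value = 3/4
Edge 4: R (sign -) -> bounds (1/2, 3/4), value = 5/8
Edge 5: B (sign +) -> bounds (5/8, 3/4), value = 11/16
Edge 6: R (sign -) -> bounds (5/8, 11/16), value = 21/32
Edge 7: B (sign +) -> bounds (21/32, 11/16), value = 43/64
Game value = 43/64

43/64


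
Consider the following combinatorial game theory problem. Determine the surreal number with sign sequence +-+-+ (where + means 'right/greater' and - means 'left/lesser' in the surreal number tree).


Sign expansion: +-+-+
Rule: track bounds (lo, hi), initially (-inf, +inf). On '+', the current value becomes lo and we move to the simplest number in (value, hi): value + 1 if hi = +inf, otherwise the midpoint (value + hi)/2. On '-', the current value becomes hi and we move to value - 1 if lo = -inf, otherwise the midpoint (lo + value)/2.
Start at 0.
Step 1: sign = +, move right. Bounds: (0, +inf). Value = 1
Step 2: sign = -, move left. Bounds: (0, 1). Value = 1/2
Step 3: sign = +, move right. Bounds: (1/2, 1). Value = 3/4
Step 4: sign = -, move left. Bounds: (1/2, 3/4). Value = 5/8
Step 5: sign = +, move right. Bounds: (5/8, 3/4). Value = 11/16
The surreal number with sign expansion +-+-+ is 11/16.

11/16


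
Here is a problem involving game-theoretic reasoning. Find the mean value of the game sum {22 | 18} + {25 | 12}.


G1 = {22 | 18}, G2 = {25 | 12}
Each is a switch {a | b} with numbers a > b; its mean value is (a + b)/2, and mean value is additive over game sums: m(G1 + G2) = m(G1) + m(G2).
Mean of G1 = (22 + (18))/2 = 40/2 = 20
Mean of G2 = (25 + (12))/2 = 37/2 = 37/2
Mean of G1 + G2 = 20 + 37/2 = 77/2

77/2


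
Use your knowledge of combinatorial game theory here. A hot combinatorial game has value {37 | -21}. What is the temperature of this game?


The game is {37 | -21}, a switch {a | b} with numbers a > b.
Cooling {a | b} by t gives {a - t | b + t}, which stops being hot when a - t = b + t, i.e. at t = (a - b)/2. So the temperature of a switch is (a - b)/2.
Temperature = (Left option - Right option) / 2
= (37 - (-21)) / 2
= 58 / 2
= 29

29


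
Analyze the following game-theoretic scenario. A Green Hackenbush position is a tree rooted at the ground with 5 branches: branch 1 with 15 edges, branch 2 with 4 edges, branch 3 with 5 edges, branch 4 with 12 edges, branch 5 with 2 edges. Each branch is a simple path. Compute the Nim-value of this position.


The tree has 5 branches from the ground vertex.
In Green Hackenbush, the Nim-value of a simple path of length k is k.
Branch 1: length 15, Nim-value = 15
Branch 2: length 4, Nim-value = 4
Branch 3: length 5, Nim-value = 5
Branch 4: length 12, Nim-value = 12
Branch 5: length 2, Nim-value = 2
Total Nim-value = XOR of all branch values:
0 XOR 15 = 15
15 XOR 4 = 11
11 XOR 5 = 14
14 XOR 12 = 2
2 XOR 2 = 0
Nim-value of the tree = 0

0


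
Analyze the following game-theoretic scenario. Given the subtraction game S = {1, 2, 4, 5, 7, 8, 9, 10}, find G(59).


The subtraction set is S = {1, 2, 4, 5, 7, 8, 9, 10}.
G(k) = mex{ G(k - s) : s in S, s <= k }. We compute iteratively: G(0) = 0.
G(1) = mex({0}) = 1
G(2) = mex({0, 1}) = 2
G(3) = mex({1, 2}) = 0
G(4) = mex({0, 2}) = 1
G(5) = mex({0, 1}) = 2
G(6) = mex({1, 2}) = 0
G(7) = mex({0, 2}) = 1
G(8) = mex({0, 1}) = 2
G(9) = mex({0, 1, 2}) = 3
G(10) = mex({0, 1, 2, 3}) = 4
G(11) = mex({0, 1, 2, 3, 4}) = 5
G(12) = mex({0, 1, 2, 4, 5}) = 3
G(13) = mex({0, 1, 2, 3, 5}) = 4
G(14) = mex({0, 1, 2, 3, 4}) = 5
G(15) = mex({0, 1, 2, 4, 5}) = 3
G(16) = mex({0, 1, 2, 3, 5}) = 4
G(17) = mex({1, 2, 3, 4}) = 0
G(18) = mex({0, 2, 3, 4, 5}) = 1
G(19) = mex({0, 1, 3, 4, 5}) = 2
G(20) = mex({1, 2, 3, 4, 5}) = 0
G(21) = mex({0, 2, 3, 4, 5}) = 1
G(22) = mex({0, 1, 3, 4, 5}) = 2
G(23) = mex({1, 2, 3, 4, 5}) = 0
G(24) = mex({0, 2, 3, 4, 5}) = 1
G(25) = mex({0, 1, 3, 4}) = 2
G(26) = mex({0, 1, 2, 4}) = 3
Observe that G(17)..G(26) = 0, 1, 2, 0, 1, 2, 0, 1, 2, 3 repeats G(0)..G(9) = 0, 1, 2, 0, 1, 2, 0, 1, 2, 3.
For k >= max(S) = 10, G(k) is determined by the previous 10 values G(k-10)..G(k-1); a window of 10 consecutive values has recurred shifted by 17, so by induction G(k + 17) = G(k) for all k >= 0: the sequence is periodic from the start with period 17.
One period: G(0..16) = 0, 1, 2, 0, 1, 2, 0, 1, 2, 3, 4, 5, 3, 4, 5, 3, 4.
59 mod 17 = 8, so G(59) = G(8) = 2.

2


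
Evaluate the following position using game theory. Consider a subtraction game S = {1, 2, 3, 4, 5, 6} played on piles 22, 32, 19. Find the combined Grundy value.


Subtraction set: {1, 2, 3, 4, 5, 6}
For this subtraction set, G(n) = n mod 7 (period = max + 1 = 7).
Pile 1 (size 22): G(22) = 22 mod 7 = 1
Pile 2 (size 32): G(32) = 32 mod 7 = 4
Pile 3 (size 19): G(19) = 19 mod 7 = 5
Total Grundy value = XOR of all: 1 XOR 4 XOR 5 = 0

0


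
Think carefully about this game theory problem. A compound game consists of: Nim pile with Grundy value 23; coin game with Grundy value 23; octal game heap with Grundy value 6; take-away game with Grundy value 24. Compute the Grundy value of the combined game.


By the Sprague-Grundy theorem, the Grundy value of a sum of games is the XOR of individual Grundy values.
Nim pile: Grundy value = 23. Running XOR: 0 XOR 23 = 23
coin game: Grundy value = 23. Running XOR: 23 XOR 23 = 0
octal game heap: Grundy value = 6. Running XOR: 0 XOR 6 = 6
take-away game: Grundy value = 24. Running XOR: 6 XOR 24 = 30
The combined Grundy value is 30.

30


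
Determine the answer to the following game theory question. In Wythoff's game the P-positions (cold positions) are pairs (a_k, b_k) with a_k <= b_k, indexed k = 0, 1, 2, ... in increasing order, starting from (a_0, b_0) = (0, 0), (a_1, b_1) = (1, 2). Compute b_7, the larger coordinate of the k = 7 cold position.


By Wythoff's theorem, a_k = floor(k * phi) and b_k = floor(k * phi^2) = a_k + k, where phi = (1 + sqrt(5))/2 is the golden ratio.
phi = (1 + sqrt(5))/2 = 1.618034
phi^2 = phi + 1 = 2.618034
k = 7
k * phi^2 = 7 * 2.618034 = 18.326238
b_7 = floor(k * phi^2) = 18 (check: a_7 + k = 11 + 7 = 18)

18


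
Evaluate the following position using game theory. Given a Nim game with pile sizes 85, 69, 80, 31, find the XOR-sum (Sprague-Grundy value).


We need the XOR (exclusive or) of all pile sizes.
After XOR-ing pile 1 (size 85): 0 XOR 85 = 85
After XOR-ing pile 2 (size 69): 85 XOR 69 = 16
After XOR-ing pile 3 (size 80): 16 XOR 80 = 64
After XOR-ing pile 4 (size 31): 64 XOR 31 = 95
The Nim-value of this position is 95.

95


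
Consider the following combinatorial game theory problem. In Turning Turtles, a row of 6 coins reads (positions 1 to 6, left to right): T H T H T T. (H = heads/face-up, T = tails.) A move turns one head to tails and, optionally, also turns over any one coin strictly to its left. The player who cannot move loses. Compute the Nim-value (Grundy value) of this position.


Coins: T H T H T T
Key fact: a single head at position k behaves exactly like a Nim heap of size k (turning it to T and optionally flipping a coin at j < k corresponds to moving the heap from k to j, or to 0), and heads combine as a disjunctive sum (two heads at the same place would cancel, matching j XOR j = 0). So the Nim-value is the XOR of the 1-indexed positions of the heads.
Face-up positions (1-indexed): [2, 4]
XOR 0 with 2: 0 XOR 2 = 2
XOR 2 with 4: 2 XOR 4 = 6
Nim-value = 6

6


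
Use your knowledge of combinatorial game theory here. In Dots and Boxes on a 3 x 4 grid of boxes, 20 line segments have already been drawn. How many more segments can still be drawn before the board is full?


Grid: 3 x 4 boxes, i.e. 4 rows and 5 columns of dots.
Horizontal edges: (rows + 1) * cols = 4 * 4 = 16
Vertical edges: rows * (cols + 1) = 3 * 5 = 15
Total edges: 16 + 15 = 31
Edges drawn: 20
Remaining: 31 - 20 = 11

11


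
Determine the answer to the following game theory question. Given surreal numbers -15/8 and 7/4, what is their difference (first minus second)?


x = -15/8, y = 7/4
Converting to common denominator: 8
x = -15/8, y = 14/8
x - y = -15/8 - 7/4 = -29/8

-29/8


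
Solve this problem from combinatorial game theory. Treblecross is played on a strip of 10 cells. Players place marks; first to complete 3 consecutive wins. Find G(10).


Treblecross: place X on empty cells; 3-in-a-row wins.
Playing within two cells of an existing X lets the opponent win at once, so sensible play treats the cells i-2..i+2 around each X as dead. The player left with no safe cell loses, so this is a normal-play take-away game on strips of safe cells.
Placing X at cell i (0-indexed) of a strip of k safe cells leaves independent strips of sizes max(0, i-2) and max(0, k-i-3). Hence G(k) = mex{ G(max(0,i-2)) XOR G(max(0,k-i-3)) : 0 <= i < k }, with G(0) = 0.
G(1): splits (0,0):0^0=0 -> mex({0}) = 1
G(2): splits (0,0):0^0=0 -> mex({0}) = 1
G(3): splits (0,0):0^0=0 -> mex({0}) = 1
G(4): splits (0,1):0^1=1 (0,0):0^0=0 -> mex({0, 1}) = 2
G(5): splits (0,2):0^1=1 (0,1):0^1=1 (0,0):0^0=0 -> mex({0, 1}) = 2
G(6) = mex({1}) = 0
G(7) = mex({0, 1, 2}) = 3
G(8) = mex({0, 1, 2}) = 3
G(9) = mex({0, 2}) = 1
G(10) = mex({0, 2, 3}) = 1
Therefore G(10) = 1.

1


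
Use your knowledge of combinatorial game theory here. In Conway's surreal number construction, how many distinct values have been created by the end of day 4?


Day 0: {|} = 0 is born. Count = 1.
Day n: the number of surreal numbers born by day n is 2^(n+1) - 1.
By day 0: 2^1 - 1 = 1
By day 1: 2^2 - 1 = 3
By day 2: 2^3 - 1 = 7
By day 3: 2^4 - 1 = 15
By day 4: 2^5 - 1 = 31
By day 4: 31 surreal numbers.

31


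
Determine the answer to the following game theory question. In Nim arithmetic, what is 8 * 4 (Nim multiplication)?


Nim multiplication is bilinear over XOR: (u XOR v) * w = (u*w) XOR (v*w).
So we split each operand into its bit components and XOR the pairwise Nim products.
8 = 8 (as XOR of powers of 2).
4 = 4 (as XOR of powers of 2).
Using the standard Nim-product table on single bits:
  2*2 = 3,   2*4 = 8,   2*8 = 12,
  4*4 = 6,   4*8 = 11,  8*8 = 13,
and  1*x = x (identity), k*l = l*k (commutative).
Pairwise Nim products:
  8 * 4 = 11
XOR them: 11 = 11.
Result: 8 * 4 = 11 (in Nim).

11


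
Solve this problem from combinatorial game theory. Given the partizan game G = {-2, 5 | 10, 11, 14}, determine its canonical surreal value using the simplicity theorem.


Left options: {-2, 5}, max = 5
Right options: {10, 11, 14}, min = 10
All options are numbers and max(Left) < min(Right), so by the simplicity theorem the value is the simplest (earliest-born) number strictly between 5 and 10.
Integers 6 through 9 all lie strictly between 5 and 10.
Among integers, the simplest (lowest birthday = smallest |n|; 0 is born on day 0, +-n on day n) is 6.
No non-integer in the interval can be simpler: if x is a non-integer in the interval, then floor(x) or ceil(x) also lies in the interval (the interval contains an integer), and both are proper prefixes of x's sign expansion, i.e. born earlier. So the game value is 6.
Game value = 6

6


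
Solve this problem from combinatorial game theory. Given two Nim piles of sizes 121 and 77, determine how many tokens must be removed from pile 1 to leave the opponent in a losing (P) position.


Piles: 121 and 77
Current XOR: 121 XOR 77 = 52 (non-zero, so this is an N-position).
To make the XOR zero, we need to find a move that balances the piles.
For pile 1 (size 121): target = 121 XOR 52 = 77
We reduce pile 1 from 121 to 77.
Tokens removed: 121 - 77 = 44
Verification: 77 XOR 77 = 0

44


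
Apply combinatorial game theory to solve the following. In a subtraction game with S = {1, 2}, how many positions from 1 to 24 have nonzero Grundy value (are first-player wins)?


Subtraction set S = {1, 2}, so G(n) = n mod 3.
G(n) = 0 when n is a multiple of 3.
Multiples of 3 in [1, 24]: 8
N-positions (nonzero Grundy) = 24 - 8 = 16

16


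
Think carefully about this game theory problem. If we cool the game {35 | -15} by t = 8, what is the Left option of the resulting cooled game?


Original game: {35 | -15} (a switch {a | b} with a > b).
Cooling by t (for t below the temperature (a - b)/2 = 25) taxes each move by t: {a | b} cooled by t is {a - t | b + t}.
Cooling amount: t = 8
Cooled Left option: 35 - 8 = 27
Cooled Right option: -15 + 8 = -7
Cooled game: {27 | -7}
Left option = 27

27


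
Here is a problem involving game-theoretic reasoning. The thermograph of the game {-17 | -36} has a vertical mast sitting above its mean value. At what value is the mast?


Game = {-17 | -36}, a switch {a | b} with numbers a > b.
Its thermograph has left wall a - t and right wall b + t, which meet at t = (a - b)/2, where both equal (a + b)/2. So the mast (mean value) is at (a + b)/2.
Mean = (-17 + (-36))/2 = -53/2 = -53/2

-53/2


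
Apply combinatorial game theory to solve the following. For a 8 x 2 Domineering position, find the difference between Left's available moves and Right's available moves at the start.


Board is 8 x 2 (rows x cols).
Left (vertical) placements: (rows-1) * cols = 7 * 2 = 14
Right (horizontal) placements: rows * (cols-1) = 8 * 1 = 8
Advantage = Left - Right = 14 - 8 = 6

6


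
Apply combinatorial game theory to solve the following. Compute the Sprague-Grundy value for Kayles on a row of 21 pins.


Kayles: a move removes 1 or 2 adjacent pins from a contiguous row.
Removing pins from a row of k leaves two independent rows (a, b) with a + b = k - 1 (one pin) or a + b = k - 2 (two pins); an end removal gives a = 0.
By Sprague-Grundy, G(k) = mex{ G(a) XOR G(b) } over all these splits. G(0) = 0.
G(1): splits (0,0):0^0=0 -> mex({0}) = 1
G(2): splits (0,1):0^1=1 (0,0):0^0=0 -> mex({0, 1}) = 2
G(3): splits (0,2):0^2=2 (1,1):1^1=0 (0,1):0^1=1 -> mex({0, 1, 2}) = 3
G(4): splits (0,3):0^3=3 (1,2):1^2=3 (0,2):0^2=2 (1,1):1^1=0 -> mex({0, 2, 3}) = 1
G(5): splits (0,4):0^1=1 (1,3):1^3=2 (2,2):2^2=0 (0,3):0^3=3 (1,2):1^2=3 -> mex({0, 1, 2, 3}) = 4
G(6) = mex({0, 1, 2, 4}) = 3
G(7) = mex({0, 1, 3, 4, 5}) = 2
G(8) = mex({0, 2, 3, 5, 6}) = 1
G(9) = mex({0, 1, 2, 3, 6, 7}) = 4
G(10) = mex({0, 1, 3, 4, 5, 7}) = 2
G(11) = mex({0, 1, 2, 3, 4, 5}) = 6
G(12) = mex({0, 1, 2, 3, 5, 6, 7}) = 4
G(13) = mex({0, 2, 3, 4, 6, 7}) = 1
G(14) = mex({0, 1, 4, 5, 6, 7}) = 2
G(15) = mex({0, 1, 2, 3, 4, 5, 6}) = 7
G(16) = mex({0, 2, 3, 5, 6, 7}) = 1
G(17) = mex({0, 1, 2, 3, 5, 6, 7}) = 4
G(18) = mex({0, 1, 2, 4, 5, 6}) = 3
G(19) = mex({0, 1, 3, 4, 5, 7}) = 2
G(20) = mex({0, 2, 3, 4, 5, 6, 7}) = 1
G(21) = mex({0, 1, 2, 3, 5, 6, 7}) = 4
Therefore G(21) = 4.

4
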